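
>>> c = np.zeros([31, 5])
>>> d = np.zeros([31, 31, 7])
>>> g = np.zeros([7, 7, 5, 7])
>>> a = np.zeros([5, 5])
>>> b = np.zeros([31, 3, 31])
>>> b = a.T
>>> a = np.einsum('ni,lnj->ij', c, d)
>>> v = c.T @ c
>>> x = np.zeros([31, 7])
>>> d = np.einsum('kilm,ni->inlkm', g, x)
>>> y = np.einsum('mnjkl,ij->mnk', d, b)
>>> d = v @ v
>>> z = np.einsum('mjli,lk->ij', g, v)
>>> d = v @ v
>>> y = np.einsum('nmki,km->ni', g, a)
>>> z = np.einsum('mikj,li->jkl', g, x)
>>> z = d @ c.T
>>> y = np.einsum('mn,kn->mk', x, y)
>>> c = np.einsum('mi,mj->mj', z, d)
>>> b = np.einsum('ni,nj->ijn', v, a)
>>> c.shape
(5, 5)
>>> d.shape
(5, 5)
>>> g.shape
(7, 7, 5, 7)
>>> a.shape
(5, 7)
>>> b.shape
(5, 7, 5)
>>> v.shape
(5, 5)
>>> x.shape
(31, 7)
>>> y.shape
(31, 7)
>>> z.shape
(5, 31)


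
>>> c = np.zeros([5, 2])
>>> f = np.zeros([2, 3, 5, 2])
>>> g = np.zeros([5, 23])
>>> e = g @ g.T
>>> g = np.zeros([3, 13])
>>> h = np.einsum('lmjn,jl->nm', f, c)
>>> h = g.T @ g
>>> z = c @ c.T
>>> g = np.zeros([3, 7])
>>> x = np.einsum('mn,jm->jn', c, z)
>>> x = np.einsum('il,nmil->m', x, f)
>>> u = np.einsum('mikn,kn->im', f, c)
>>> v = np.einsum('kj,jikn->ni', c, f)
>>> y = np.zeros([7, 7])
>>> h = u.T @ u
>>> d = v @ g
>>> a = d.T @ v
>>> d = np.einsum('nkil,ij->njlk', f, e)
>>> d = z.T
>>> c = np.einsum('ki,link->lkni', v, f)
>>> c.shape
(2, 2, 5, 3)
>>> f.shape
(2, 3, 5, 2)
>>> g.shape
(3, 7)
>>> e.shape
(5, 5)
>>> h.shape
(2, 2)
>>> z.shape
(5, 5)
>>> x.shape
(3,)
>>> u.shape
(3, 2)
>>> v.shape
(2, 3)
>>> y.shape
(7, 7)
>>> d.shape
(5, 5)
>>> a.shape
(7, 3)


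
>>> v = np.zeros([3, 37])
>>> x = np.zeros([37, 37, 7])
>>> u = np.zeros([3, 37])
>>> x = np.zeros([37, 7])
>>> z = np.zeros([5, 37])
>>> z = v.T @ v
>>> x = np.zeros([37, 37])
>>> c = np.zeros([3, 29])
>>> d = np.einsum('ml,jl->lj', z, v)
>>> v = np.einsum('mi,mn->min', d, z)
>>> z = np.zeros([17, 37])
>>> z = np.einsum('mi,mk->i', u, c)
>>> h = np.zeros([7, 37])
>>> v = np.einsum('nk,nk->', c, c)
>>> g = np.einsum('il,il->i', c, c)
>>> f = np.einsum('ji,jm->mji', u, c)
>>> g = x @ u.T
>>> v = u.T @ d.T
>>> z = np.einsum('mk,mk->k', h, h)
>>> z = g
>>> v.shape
(37, 37)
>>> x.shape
(37, 37)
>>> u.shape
(3, 37)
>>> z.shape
(37, 3)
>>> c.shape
(3, 29)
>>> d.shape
(37, 3)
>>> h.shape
(7, 37)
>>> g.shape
(37, 3)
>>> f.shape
(29, 3, 37)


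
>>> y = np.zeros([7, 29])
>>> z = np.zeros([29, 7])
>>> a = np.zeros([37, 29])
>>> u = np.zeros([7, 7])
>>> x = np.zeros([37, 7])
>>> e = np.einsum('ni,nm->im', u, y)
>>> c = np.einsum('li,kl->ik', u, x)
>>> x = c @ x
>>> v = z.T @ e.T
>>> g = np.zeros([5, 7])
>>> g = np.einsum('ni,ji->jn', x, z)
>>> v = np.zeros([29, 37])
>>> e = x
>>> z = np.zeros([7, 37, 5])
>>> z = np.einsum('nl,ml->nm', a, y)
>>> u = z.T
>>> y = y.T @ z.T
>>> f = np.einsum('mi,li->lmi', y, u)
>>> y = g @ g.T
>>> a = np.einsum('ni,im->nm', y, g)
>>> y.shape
(29, 29)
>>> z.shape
(37, 7)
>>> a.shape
(29, 7)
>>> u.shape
(7, 37)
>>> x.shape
(7, 7)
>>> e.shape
(7, 7)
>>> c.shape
(7, 37)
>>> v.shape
(29, 37)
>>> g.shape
(29, 7)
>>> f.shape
(7, 29, 37)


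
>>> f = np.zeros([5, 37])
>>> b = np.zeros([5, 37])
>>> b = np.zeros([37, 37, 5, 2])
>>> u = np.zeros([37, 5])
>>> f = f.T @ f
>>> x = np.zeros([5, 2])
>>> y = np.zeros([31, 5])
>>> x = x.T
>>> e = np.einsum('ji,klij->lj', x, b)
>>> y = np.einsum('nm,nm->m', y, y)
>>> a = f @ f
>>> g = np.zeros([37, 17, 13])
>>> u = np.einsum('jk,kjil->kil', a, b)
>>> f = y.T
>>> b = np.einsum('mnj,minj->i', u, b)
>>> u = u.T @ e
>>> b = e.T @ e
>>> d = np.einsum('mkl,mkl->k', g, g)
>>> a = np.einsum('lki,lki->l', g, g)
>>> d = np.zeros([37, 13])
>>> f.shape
(5,)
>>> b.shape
(2, 2)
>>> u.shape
(2, 5, 2)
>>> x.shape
(2, 5)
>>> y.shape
(5,)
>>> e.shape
(37, 2)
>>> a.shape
(37,)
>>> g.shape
(37, 17, 13)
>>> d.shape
(37, 13)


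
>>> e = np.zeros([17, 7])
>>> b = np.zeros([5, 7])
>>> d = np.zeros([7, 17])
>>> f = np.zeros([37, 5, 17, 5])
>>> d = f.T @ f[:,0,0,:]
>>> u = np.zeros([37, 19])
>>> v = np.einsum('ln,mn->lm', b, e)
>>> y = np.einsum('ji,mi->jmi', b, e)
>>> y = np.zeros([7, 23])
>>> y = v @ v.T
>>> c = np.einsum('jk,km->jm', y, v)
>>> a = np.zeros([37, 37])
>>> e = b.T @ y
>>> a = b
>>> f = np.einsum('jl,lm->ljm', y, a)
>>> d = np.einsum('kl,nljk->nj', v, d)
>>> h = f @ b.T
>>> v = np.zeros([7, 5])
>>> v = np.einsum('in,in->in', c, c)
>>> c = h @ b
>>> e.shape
(7, 5)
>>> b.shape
(5, 7)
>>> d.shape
(5, 5)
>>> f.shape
(5, 5, 7)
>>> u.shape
(37, 19)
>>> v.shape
(5, 17)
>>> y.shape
(5, 5)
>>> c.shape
(5, 5, 7)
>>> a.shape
(5, 7)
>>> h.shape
(5, 5, 5)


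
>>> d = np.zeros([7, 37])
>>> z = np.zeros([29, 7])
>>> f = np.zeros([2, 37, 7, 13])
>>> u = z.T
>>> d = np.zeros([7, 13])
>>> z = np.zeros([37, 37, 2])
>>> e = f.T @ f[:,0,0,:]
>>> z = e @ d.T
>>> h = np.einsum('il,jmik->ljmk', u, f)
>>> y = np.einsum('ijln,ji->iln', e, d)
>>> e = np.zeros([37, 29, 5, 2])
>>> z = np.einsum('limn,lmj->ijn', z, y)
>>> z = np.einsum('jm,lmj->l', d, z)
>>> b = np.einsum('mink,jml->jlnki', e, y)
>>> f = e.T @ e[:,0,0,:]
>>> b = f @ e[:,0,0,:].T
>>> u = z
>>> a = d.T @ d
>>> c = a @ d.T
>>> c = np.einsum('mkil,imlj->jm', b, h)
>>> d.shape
(7, 13)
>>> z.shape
(7,)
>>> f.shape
(2, 5, 29, 2)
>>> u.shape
(7,)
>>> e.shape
(37, 29, 5, 2)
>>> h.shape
(29, 2, 37, 13)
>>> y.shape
(13, 37, 13)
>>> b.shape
(2, 5, 29, 37)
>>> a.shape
(13, 13)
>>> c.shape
(13, 2)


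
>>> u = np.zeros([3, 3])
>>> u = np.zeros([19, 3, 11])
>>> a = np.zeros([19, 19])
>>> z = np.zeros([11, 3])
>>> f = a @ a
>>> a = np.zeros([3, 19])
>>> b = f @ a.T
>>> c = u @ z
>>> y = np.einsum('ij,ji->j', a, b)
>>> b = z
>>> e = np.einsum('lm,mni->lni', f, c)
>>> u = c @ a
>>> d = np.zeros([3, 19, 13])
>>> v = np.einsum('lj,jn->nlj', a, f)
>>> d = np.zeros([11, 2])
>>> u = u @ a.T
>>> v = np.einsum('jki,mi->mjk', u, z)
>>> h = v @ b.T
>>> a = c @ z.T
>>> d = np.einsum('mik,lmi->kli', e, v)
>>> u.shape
(19, 3, 3)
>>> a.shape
(19, 3, 11)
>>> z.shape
(11, 3)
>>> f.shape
(19, 19)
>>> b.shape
(11, 3)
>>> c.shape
(19, 3, 3)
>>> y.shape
(19,)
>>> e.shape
(19, 3, 3)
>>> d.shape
(3, 11, 3)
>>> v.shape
(11, 19, 3)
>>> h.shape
(11, 19, 11)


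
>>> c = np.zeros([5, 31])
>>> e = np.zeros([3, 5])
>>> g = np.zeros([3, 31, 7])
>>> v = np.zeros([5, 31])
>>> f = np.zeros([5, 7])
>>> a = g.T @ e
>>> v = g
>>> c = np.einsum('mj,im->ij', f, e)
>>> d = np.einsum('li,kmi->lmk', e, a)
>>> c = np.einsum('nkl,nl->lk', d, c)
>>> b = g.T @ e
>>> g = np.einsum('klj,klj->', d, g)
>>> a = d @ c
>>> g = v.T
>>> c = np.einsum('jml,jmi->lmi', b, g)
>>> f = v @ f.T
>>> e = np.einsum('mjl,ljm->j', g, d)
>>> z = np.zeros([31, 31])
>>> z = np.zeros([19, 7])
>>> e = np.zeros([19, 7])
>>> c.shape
(5, 31, 3)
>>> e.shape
(19, 7)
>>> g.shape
(7, 31, 3)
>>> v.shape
(3, 31, 7)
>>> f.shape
(3, 31, 5)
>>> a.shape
(3, 31, 31)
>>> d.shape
(3, 31, 7)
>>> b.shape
(7, 31, 5)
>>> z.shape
(19, 7)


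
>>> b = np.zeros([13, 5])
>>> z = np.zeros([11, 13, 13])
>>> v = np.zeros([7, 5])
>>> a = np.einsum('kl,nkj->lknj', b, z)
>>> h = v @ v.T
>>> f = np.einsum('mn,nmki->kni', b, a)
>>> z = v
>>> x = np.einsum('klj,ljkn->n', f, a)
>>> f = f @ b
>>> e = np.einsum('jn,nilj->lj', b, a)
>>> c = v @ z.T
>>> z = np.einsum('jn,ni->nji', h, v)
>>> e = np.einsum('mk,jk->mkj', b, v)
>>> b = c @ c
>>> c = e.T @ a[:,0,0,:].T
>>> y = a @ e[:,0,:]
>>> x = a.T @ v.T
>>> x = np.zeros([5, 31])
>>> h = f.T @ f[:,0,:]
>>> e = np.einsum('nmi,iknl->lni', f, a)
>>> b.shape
(7, 7)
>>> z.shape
(7, 7, 5)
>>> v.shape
(7, 5)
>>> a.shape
(5, 13, 11, 13)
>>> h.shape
(5, 5, 5)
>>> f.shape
(11, 5, 5)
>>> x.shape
(5, 31)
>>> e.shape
(13, 11, 5)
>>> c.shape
(7, 5, 5)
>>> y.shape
(5, 13, 11, 7)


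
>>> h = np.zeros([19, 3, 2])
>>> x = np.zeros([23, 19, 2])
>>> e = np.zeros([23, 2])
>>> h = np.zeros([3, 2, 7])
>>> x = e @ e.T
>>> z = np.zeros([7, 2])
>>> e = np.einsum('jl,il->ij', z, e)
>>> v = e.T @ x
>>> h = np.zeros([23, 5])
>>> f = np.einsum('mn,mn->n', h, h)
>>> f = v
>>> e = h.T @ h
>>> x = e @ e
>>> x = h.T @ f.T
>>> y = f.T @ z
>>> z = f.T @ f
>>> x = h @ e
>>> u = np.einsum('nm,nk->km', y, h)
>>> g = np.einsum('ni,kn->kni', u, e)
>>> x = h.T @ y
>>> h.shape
(23, 5)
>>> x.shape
(5, 2)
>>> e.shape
(5, 5)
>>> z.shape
(23, 23)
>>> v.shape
(7, 23)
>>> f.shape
(7, 23)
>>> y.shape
(23, 2)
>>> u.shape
(5, 2)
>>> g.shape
(5, 5, 2)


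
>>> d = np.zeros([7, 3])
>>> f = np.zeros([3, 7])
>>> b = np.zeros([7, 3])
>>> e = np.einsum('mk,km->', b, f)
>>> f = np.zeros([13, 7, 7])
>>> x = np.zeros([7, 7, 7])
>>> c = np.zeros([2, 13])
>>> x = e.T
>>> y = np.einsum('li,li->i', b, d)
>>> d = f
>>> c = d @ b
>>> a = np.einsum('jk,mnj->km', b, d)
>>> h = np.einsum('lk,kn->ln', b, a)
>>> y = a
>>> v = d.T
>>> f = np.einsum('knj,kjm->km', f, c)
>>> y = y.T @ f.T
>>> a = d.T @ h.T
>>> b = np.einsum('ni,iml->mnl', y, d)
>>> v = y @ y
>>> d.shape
(13, 7, 7)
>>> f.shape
(13, 3)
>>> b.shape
(7, 13, 7)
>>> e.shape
()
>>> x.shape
()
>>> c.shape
(13, 7, 3)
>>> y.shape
(13, 13)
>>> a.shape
(7, 7, 7)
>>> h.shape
(7, 13)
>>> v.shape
(13, 13)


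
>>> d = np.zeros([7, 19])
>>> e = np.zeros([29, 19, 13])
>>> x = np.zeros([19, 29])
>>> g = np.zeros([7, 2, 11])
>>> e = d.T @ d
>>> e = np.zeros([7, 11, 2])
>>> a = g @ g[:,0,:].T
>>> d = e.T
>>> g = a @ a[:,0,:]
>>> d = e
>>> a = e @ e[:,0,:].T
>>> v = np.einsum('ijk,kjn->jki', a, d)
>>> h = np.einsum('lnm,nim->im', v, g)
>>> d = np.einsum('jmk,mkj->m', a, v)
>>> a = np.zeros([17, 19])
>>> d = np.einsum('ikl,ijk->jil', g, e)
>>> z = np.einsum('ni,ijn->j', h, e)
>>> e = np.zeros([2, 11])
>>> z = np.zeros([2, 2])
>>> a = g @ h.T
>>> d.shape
(11, 7, 7)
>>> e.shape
(2, 11)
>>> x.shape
(19, 29)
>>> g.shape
(7, 2, 7)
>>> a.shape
(7, 2, 2)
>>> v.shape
(11, 7, 7)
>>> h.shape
(2, 7)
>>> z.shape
(2, 2)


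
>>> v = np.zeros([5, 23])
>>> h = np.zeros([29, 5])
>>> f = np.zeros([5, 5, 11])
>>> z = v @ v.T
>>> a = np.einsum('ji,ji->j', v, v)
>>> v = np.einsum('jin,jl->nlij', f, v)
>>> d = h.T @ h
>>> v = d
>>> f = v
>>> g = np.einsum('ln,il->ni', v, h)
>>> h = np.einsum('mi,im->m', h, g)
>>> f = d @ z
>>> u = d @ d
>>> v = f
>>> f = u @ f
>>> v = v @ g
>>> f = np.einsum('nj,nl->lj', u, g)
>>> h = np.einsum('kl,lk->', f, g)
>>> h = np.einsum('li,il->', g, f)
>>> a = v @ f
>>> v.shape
(5, 29)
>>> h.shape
()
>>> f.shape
(29, 5)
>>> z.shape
(5, 5)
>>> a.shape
(5, 5)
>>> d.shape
(5, 5)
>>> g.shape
(5, 29)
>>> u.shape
(5, 5)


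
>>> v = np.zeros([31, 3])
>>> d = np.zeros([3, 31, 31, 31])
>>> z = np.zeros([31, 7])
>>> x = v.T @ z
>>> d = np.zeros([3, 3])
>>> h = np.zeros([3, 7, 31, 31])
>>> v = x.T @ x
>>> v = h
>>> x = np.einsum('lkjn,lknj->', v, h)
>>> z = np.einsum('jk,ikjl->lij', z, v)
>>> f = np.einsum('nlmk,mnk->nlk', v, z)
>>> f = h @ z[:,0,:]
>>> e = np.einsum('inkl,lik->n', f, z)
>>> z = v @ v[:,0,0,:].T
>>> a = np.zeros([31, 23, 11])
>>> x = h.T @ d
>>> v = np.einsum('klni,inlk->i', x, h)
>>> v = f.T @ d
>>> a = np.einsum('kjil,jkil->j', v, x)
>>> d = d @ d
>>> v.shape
(31, 31, 7, 3)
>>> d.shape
(3, 3)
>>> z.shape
(3, 7, 31, 3)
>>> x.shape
(31, 31, 7, 3)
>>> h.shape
(3, 7, 31, 31)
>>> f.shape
(3, 7, 31, 31)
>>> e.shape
(7,)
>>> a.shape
(31,)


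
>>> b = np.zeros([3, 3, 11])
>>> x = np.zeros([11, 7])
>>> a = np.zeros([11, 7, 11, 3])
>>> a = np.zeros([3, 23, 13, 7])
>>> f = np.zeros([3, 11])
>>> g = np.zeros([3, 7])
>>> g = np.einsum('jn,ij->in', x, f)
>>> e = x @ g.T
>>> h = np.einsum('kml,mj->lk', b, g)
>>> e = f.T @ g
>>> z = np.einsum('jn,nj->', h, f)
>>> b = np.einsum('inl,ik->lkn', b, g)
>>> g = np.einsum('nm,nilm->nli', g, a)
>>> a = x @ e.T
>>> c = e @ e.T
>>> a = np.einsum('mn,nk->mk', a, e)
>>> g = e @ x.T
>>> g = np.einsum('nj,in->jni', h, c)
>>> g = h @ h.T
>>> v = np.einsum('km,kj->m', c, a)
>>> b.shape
(11, 7, 3)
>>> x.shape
(11, 7)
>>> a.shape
(11, 7)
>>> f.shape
(3, 11)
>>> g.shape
(11, 11)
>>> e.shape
(11, 7)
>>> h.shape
(11, 3)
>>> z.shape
()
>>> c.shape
(11, 11)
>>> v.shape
(11,)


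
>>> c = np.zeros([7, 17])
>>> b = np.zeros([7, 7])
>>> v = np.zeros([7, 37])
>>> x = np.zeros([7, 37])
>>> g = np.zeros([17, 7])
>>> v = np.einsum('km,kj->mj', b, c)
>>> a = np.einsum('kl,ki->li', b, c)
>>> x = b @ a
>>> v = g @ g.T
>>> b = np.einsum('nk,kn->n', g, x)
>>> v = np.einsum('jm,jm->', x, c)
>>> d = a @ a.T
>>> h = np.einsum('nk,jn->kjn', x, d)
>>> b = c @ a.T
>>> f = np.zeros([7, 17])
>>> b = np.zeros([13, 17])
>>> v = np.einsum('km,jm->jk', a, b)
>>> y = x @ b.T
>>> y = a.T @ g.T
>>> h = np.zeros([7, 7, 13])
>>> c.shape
(7, 17)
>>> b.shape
(13, 17)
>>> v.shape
(13, 7)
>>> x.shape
(7, 17)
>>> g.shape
(17, 7)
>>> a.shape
(7, 17)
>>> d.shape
(7, 7)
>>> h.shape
(7, 7, 13)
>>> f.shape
(7, 17)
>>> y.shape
(17, 17)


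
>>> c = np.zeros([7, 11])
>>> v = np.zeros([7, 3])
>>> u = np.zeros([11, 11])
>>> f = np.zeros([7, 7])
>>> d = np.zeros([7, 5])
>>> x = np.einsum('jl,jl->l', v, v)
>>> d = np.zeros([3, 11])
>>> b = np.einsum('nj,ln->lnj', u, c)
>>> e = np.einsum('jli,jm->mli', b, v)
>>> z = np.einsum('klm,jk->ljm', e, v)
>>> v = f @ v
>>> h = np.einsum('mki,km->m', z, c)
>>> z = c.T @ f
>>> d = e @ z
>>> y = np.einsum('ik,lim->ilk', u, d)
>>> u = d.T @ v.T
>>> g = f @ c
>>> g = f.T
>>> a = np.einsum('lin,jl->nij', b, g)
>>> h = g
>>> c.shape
(7, 11)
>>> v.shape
(7, 3)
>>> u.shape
(7, 11, 7)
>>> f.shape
(7, 7)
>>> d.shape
(3, 11, 7)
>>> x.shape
(3,)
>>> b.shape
(7, 11, 11)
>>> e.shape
(3, 11, 11)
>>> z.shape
(11, 7)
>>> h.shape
(7, 7)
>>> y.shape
(11, 3, 11)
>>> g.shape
(7, 7)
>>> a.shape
(11, 11, 7)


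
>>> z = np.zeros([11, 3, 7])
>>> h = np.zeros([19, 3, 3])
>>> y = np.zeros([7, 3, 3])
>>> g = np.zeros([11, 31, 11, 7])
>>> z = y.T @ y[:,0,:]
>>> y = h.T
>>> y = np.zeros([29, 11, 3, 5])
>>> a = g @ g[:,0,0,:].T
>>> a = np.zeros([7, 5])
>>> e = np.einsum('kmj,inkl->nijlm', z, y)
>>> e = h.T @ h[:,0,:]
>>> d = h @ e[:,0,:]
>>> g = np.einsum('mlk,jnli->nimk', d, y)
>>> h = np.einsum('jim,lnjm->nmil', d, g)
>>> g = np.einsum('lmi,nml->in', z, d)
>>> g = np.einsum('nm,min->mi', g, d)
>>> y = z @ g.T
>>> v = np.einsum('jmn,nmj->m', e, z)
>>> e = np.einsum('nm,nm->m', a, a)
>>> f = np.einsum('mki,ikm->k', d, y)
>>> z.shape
(3, 3, 3)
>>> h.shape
(5, 3, 3, 11)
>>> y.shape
(3, 3, 19)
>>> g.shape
(19, 3)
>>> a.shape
(7, 5)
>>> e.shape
(5,)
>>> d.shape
(19, 3, 3)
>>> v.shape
(3,)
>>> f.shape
(3,)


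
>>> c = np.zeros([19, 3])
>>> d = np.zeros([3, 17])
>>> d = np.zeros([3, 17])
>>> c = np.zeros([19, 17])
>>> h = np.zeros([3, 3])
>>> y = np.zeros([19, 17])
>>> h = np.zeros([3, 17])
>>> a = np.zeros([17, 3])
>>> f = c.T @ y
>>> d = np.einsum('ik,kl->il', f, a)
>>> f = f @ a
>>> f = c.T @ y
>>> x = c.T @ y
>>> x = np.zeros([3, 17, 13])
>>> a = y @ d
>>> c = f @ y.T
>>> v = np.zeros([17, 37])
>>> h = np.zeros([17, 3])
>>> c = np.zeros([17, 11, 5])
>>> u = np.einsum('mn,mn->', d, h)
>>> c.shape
(17, 11, 5)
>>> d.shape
(17, 3)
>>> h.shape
(17, 3)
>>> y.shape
(19, 17)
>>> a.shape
(19, 3)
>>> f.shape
(17, 17)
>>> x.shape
(3, 17, 13)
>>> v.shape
(17, 37)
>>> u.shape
()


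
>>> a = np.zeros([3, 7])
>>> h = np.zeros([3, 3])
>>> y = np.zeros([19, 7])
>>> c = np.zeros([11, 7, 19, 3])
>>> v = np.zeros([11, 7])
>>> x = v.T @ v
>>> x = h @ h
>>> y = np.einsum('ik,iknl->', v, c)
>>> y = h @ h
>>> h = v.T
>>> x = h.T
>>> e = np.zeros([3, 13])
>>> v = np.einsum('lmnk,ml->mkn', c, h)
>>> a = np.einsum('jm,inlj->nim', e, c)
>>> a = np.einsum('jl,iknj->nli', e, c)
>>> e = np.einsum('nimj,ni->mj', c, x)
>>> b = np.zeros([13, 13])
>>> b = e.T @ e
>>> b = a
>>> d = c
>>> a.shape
(19, 13, 11)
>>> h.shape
(7, 11)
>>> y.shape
(3, 3)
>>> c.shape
(11, 7, 19, 3)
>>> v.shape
(7, 3, 19)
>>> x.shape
(11, 7)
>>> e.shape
(19, 3)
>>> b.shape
(19, 13, 11)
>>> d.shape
(11, 7, 19, 3)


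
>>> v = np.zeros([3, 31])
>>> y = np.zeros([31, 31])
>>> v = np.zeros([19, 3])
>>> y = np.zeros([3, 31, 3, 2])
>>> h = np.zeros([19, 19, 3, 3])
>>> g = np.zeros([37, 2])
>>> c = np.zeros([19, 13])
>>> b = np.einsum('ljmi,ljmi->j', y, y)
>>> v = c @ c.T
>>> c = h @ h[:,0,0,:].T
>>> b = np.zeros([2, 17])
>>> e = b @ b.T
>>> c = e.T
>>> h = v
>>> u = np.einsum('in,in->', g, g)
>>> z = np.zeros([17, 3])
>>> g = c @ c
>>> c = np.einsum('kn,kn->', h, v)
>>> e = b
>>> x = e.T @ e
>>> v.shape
(19, 19)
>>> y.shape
(3, 31, 3, 2)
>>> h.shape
(19, 19)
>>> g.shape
(2, 2)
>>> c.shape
()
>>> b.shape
(2, 17)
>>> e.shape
(2, 17)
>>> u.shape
()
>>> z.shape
(17, 3)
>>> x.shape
(17, 17)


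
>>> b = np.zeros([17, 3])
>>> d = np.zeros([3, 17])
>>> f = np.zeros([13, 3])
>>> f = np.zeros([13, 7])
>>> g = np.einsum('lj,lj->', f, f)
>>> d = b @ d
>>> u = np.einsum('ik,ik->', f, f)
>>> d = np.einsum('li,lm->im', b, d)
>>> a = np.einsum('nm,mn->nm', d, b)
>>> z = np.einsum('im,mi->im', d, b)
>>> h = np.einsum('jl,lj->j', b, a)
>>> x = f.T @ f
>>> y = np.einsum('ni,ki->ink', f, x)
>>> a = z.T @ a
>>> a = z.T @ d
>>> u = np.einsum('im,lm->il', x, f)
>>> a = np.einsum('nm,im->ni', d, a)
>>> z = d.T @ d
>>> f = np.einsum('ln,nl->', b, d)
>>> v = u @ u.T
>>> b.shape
(17, 3)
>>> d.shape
(3, 17)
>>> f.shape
()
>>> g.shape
()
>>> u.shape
(7, 13)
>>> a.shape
(3, 17)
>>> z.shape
(17, 17)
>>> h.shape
(17,)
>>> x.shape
(7, 7)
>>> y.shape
(7, 13, 7)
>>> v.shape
(7, 7)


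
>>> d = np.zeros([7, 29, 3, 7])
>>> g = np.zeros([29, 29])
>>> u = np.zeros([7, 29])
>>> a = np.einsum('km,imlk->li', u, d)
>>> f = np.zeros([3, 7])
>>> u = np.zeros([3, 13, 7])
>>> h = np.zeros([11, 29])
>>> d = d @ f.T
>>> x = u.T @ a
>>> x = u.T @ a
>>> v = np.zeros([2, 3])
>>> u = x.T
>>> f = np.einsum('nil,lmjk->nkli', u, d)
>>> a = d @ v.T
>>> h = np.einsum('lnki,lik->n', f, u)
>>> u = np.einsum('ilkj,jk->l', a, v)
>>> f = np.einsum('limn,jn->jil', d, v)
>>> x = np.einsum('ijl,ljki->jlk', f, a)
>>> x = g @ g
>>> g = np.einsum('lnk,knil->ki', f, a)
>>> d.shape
(7, 29, 3, 3)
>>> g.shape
(7, 3)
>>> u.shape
(29,)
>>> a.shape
(7, 29, 3, 2)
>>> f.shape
(2, 29, 7)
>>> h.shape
(3,)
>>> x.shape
(29, 29)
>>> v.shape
(2, 3)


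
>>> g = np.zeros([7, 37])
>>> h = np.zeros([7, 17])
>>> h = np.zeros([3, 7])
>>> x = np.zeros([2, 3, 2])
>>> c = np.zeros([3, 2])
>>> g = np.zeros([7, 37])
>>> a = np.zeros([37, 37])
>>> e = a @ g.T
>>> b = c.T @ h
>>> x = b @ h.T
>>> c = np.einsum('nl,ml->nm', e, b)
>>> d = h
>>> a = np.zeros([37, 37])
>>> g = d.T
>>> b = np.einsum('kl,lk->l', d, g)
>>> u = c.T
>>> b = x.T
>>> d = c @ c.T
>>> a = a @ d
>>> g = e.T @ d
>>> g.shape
(7, 37)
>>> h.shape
(3, 7)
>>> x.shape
(2, 3)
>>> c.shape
(37, 2)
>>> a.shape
(37, 37)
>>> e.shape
(37, 7)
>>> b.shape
(3, 2)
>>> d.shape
(37, 37)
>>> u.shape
(2, 37)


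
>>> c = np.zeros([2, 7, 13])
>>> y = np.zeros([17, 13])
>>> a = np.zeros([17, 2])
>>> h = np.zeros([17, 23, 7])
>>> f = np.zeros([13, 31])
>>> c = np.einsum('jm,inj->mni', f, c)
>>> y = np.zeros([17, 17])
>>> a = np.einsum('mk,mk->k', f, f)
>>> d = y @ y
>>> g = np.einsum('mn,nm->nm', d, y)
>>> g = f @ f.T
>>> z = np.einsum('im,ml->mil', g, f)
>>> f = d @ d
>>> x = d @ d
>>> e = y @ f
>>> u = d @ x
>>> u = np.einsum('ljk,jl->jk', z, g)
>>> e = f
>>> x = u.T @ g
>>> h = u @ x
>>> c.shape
(31, 7, 2)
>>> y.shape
(17, 17)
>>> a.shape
(31,)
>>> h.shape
(13, 13)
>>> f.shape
(17, 17)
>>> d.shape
(17, 17)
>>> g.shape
(13, 13)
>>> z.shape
(13, 13, 31)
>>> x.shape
(31, 13)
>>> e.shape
(17, 17)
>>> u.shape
(13, 31)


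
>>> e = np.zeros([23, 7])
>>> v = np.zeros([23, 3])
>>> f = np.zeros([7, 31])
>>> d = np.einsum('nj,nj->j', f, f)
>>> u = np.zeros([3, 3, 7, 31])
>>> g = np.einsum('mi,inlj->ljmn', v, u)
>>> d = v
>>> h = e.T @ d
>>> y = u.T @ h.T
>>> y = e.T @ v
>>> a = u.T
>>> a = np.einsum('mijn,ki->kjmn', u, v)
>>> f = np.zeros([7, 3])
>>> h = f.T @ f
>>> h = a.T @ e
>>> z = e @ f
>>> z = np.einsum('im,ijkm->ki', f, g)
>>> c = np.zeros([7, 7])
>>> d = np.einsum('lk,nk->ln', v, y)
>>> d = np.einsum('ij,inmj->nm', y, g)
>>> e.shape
(23, 7)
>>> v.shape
(23, 3)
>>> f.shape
(7, 3)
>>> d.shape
(31, 23)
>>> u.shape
(3, 3, 7, 31)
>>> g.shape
(7, 31, 23, 3)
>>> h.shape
(31, 3, 7, 7)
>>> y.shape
(7, 3)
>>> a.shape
(23, 7, 3, 31)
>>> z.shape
(23, 7)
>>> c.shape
(7, 7)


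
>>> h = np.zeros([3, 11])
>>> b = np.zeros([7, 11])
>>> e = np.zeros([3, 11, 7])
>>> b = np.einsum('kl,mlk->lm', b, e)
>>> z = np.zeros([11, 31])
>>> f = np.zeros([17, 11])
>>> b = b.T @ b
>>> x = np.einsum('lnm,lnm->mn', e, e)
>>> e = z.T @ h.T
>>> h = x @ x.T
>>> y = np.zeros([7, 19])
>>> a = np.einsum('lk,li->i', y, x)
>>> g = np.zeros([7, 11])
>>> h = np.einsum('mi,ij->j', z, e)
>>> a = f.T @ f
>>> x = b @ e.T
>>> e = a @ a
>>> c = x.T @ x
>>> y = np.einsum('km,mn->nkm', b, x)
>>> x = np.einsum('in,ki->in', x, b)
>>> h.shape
(3,)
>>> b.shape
(3, 3)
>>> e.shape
(11, 11)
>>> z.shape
(11, 31)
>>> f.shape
(17, 11)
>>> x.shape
(3, 31)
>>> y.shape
(31, 3, 3)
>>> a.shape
(11, 11)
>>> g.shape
(7, 11)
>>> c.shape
(31, 31)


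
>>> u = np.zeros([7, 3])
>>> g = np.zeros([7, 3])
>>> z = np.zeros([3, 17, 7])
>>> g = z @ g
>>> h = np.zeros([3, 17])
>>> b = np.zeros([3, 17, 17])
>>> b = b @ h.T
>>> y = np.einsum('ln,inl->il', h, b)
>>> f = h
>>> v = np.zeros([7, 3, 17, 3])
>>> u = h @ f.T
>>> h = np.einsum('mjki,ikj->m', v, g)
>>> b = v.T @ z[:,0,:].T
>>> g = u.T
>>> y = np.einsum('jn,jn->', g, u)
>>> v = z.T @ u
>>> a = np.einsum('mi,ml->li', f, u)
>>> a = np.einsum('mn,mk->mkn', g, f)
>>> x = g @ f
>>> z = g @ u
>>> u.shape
(3, 3)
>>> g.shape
(3, 3)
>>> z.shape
(3, 3)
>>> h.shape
(7,)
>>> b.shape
(3, 17, 3, 3)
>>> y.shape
()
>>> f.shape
(3, 17)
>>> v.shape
(7, 17, 3)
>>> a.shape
(3, 17, 3)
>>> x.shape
(3, 17)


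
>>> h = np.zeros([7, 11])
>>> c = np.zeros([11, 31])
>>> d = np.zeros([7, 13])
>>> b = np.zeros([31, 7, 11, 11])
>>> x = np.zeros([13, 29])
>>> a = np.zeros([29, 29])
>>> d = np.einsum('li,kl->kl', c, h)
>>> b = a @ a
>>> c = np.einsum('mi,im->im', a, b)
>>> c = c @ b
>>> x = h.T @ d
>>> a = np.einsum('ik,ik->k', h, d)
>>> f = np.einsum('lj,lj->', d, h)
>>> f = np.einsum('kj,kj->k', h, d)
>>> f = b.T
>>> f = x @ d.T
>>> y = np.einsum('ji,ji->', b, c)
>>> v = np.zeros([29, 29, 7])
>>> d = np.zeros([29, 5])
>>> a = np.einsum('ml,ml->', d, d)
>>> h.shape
(7, 11)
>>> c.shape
(29, 29)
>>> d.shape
(29, 5)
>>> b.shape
(29, 29)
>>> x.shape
(11, 11)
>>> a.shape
()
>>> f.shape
(11, 7)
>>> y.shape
()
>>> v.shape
(29, 29, 7)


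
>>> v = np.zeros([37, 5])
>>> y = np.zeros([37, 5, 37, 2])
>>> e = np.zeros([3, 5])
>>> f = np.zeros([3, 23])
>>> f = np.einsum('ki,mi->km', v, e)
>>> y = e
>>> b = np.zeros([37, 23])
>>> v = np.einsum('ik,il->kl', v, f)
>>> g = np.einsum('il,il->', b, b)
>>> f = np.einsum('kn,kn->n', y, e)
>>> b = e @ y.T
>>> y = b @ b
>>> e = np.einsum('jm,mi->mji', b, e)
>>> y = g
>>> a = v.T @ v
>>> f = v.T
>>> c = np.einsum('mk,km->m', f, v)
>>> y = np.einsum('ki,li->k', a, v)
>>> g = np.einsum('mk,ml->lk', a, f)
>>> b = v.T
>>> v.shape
(5, 3)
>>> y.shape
(3,)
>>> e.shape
(3, 3, 5)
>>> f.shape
(3, 5)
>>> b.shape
(3, 5)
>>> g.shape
(5, 3)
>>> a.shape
(3, 3)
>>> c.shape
(3,)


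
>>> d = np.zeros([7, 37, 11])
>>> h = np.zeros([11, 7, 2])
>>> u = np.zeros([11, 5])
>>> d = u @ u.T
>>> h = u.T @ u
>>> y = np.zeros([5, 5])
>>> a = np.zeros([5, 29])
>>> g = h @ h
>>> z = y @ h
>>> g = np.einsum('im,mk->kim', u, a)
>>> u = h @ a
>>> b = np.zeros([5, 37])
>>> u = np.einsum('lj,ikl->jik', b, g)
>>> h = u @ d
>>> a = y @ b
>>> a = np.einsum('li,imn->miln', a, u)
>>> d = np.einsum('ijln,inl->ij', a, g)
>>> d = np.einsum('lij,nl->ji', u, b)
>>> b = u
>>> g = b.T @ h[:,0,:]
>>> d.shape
(11, 29)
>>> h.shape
(37, 29, 11)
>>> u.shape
(37, 29, 11)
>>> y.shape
(5, 5)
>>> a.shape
(29, 37, 5, 11)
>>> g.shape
(11, 29, 11)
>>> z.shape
(5, 5)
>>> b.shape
(37, 29, 11)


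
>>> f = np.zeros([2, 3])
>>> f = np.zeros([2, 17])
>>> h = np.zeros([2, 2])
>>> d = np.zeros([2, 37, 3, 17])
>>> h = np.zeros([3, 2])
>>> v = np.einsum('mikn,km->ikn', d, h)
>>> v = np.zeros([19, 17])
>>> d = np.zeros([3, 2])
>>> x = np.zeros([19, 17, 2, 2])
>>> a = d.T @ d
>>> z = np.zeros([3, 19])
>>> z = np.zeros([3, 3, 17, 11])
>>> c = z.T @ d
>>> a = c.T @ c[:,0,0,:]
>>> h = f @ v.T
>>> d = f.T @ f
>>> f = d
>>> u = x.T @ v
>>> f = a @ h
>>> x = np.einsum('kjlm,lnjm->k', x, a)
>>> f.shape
(2, 3, 17, 19)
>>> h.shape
(2, 19)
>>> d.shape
(17, 17)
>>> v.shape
(19, 17)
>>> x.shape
(19,)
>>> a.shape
(2, 3, 17, 2)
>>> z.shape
(3, 3, 17, 11)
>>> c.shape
(11, 17, 3, 2)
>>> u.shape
(2, 2, 17, 17)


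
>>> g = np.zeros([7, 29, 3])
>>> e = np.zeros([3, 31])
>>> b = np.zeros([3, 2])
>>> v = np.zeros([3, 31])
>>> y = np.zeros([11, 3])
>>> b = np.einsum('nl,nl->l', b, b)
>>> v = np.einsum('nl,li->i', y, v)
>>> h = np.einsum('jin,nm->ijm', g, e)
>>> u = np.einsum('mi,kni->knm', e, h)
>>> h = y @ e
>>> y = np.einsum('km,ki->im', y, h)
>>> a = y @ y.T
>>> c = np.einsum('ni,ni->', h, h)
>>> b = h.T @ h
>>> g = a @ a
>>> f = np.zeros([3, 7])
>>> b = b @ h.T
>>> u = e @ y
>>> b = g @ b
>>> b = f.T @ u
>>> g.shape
(31, 31)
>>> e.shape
(3, 31)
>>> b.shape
(7, 3)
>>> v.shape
(31,)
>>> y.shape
(31, 3)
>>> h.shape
(11, 31)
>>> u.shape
(3, 3)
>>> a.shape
(31, 31)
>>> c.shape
()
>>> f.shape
(3, 7)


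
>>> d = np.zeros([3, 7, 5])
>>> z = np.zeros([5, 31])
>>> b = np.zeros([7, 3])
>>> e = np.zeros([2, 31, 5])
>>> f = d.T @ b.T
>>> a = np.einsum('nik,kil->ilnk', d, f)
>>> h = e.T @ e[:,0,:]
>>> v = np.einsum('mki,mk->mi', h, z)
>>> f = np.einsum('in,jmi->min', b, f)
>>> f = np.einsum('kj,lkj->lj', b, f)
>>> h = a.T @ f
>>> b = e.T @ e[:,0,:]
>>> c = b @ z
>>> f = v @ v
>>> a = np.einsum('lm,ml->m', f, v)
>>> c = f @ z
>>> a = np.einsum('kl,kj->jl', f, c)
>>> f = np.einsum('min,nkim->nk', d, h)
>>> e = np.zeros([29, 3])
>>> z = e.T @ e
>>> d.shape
(3, 7, 5)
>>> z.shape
(3, 3)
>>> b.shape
(5, 31, 5)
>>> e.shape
(29, 3)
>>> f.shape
(5, 3)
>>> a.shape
(31, 5)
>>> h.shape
(5, 3, 7, 3)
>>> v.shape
(5, 5)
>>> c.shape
(5, 31)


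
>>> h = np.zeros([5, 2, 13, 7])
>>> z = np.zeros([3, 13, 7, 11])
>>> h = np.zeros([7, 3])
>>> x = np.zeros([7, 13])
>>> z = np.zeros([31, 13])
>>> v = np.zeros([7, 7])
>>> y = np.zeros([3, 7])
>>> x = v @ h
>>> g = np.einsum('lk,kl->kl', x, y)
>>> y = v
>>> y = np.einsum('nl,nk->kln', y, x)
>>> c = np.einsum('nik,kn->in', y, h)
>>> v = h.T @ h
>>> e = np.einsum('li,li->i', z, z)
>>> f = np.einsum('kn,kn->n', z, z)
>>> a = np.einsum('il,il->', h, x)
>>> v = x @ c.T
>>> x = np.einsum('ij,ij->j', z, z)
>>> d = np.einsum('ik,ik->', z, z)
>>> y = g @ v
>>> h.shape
(7, 3)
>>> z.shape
(31, 13)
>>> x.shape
(13,)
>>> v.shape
(7, 7)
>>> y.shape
(3, 7)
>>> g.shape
(3, 7)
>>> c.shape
(7, 3)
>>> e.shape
(13,)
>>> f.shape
(13,)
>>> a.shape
()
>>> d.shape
()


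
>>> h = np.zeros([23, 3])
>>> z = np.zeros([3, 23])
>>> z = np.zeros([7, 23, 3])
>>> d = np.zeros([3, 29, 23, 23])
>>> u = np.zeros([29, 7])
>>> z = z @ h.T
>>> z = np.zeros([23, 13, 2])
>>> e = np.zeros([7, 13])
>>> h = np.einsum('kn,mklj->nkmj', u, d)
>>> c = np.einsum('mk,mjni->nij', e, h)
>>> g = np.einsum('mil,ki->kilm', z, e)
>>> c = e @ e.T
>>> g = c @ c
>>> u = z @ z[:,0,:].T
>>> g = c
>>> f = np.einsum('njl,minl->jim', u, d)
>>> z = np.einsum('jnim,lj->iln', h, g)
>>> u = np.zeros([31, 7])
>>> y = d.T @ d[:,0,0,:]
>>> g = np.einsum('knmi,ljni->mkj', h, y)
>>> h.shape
(7, 29, 3, 23)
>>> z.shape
(3, 7, 29)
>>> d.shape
(3, 29, 23, 23)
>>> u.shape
(31, 7)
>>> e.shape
(7, 13)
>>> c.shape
(7, 7)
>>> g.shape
(3, 7, 23)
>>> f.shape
(13, 29, 3)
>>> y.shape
(23, 23, 29, 23)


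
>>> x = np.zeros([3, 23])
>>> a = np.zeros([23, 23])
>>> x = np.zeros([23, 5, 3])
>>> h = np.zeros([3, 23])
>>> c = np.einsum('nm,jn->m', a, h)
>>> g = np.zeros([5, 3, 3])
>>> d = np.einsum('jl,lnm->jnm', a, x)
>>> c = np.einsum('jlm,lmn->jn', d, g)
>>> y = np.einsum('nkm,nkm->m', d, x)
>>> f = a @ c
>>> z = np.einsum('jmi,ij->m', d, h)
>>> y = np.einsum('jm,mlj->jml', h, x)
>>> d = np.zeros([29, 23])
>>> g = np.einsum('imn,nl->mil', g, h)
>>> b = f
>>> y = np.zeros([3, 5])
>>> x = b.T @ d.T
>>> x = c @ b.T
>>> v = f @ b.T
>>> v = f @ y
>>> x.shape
(23, 23)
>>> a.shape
(23, 23)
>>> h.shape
(3, 23)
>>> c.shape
(23, 3)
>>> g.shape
(3, 5, 23)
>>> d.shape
(29, 23)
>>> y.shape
(3, 5)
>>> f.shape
(23, 3)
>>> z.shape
(5,)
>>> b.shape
(23, 3)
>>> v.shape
(23, 5)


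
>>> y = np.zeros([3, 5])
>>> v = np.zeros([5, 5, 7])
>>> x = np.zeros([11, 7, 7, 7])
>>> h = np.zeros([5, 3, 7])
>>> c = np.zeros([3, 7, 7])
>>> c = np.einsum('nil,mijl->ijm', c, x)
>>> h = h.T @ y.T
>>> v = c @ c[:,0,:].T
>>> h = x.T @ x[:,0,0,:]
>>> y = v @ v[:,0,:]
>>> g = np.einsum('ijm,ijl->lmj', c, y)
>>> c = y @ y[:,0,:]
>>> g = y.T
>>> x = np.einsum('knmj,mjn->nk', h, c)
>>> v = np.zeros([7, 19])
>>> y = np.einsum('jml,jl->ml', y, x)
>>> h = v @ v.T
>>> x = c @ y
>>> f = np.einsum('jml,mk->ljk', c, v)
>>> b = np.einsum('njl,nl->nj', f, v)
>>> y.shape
(7, 7)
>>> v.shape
(7, 19)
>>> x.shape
(7, 7, 7)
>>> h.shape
(7, 7)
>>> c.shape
(7, 7, 7)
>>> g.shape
(7, 7, 7)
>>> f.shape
(7, 7, 19)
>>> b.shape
(7, 7)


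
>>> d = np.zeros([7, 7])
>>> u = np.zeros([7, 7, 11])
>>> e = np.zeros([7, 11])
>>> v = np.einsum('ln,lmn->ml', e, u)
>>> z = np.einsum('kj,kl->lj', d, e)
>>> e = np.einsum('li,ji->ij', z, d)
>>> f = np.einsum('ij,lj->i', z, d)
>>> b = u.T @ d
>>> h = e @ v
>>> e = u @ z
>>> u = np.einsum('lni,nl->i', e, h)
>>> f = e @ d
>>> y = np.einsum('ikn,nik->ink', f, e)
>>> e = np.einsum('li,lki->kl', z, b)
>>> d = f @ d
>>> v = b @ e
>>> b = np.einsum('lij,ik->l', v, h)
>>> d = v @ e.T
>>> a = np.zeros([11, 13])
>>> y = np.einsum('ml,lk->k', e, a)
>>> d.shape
(11, 7, 7)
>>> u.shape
(7,)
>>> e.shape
(7, 11)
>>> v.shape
(11, 7, 11)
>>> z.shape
(11, 7)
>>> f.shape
(7, 7, 7)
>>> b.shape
(11,)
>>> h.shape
(7, 7)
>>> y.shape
(13,)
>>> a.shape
(11, 13)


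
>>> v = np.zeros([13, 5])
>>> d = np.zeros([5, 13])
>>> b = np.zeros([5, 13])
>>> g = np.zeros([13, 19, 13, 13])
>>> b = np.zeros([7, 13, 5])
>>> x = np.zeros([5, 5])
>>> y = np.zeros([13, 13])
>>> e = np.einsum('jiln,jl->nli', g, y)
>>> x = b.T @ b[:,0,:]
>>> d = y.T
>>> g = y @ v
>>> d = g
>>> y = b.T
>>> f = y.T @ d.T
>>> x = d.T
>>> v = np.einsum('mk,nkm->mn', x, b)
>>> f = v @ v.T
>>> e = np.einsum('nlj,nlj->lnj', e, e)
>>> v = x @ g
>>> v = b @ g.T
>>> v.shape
(7, 13, 13)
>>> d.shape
(13, 5)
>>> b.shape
(7, 13, 5)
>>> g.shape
(13, 5)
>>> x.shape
(5, 13)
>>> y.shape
(5, 13, 7)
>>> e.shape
(13, 13, 19)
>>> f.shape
(5, 5)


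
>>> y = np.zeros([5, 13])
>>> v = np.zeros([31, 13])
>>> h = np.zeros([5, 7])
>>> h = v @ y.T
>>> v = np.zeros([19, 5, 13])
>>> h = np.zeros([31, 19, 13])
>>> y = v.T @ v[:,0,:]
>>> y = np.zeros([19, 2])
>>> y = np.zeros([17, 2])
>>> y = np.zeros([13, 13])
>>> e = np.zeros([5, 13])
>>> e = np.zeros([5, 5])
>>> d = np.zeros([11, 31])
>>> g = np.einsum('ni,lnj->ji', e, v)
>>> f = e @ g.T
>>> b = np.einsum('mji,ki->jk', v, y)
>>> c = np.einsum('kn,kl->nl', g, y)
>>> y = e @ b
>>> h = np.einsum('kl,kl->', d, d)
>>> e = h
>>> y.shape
(5, 13)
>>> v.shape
(19, 5, 13)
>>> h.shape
()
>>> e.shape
()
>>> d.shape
(11, 31)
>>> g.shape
(13, 5)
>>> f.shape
(5, 13)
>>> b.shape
(5, 13)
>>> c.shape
(5, 13)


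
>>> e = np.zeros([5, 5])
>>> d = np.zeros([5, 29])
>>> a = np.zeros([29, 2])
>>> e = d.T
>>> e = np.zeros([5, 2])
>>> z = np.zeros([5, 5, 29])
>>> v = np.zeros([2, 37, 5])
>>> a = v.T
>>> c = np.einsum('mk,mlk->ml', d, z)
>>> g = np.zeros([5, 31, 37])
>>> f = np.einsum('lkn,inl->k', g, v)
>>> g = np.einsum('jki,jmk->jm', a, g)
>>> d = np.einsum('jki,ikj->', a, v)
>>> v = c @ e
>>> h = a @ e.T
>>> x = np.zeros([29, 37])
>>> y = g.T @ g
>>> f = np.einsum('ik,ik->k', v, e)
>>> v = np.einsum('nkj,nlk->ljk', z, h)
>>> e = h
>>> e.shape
(5, 37, 5)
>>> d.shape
()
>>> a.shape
(5, 37, 2)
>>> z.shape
(5, 5, 29)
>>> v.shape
(37, 29, 5)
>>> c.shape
(5, 5)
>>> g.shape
(5, 31)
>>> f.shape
(2,)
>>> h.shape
(5, 37, 5)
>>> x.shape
(29, 37)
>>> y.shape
(31, 31)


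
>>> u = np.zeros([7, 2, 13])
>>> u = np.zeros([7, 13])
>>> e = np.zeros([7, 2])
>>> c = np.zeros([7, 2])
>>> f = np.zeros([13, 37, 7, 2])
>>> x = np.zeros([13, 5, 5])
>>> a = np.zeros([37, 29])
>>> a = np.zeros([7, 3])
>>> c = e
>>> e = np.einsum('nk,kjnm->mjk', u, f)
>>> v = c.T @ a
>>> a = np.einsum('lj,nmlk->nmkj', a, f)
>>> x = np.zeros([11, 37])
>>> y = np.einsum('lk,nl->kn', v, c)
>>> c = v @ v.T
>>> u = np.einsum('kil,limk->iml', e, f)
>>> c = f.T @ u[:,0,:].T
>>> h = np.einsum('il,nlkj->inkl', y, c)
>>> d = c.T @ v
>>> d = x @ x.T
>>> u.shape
(37, 7, 13)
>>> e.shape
(2, 37, 13)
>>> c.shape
(2, 7, 37, 37)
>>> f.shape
(13, 37, 7, 2)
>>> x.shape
(11, 37)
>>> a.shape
(13, 37, 2, 3)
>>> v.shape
(2, 3)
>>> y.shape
(3, 7)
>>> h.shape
(3, 2, 37, 7)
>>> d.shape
(11, 11)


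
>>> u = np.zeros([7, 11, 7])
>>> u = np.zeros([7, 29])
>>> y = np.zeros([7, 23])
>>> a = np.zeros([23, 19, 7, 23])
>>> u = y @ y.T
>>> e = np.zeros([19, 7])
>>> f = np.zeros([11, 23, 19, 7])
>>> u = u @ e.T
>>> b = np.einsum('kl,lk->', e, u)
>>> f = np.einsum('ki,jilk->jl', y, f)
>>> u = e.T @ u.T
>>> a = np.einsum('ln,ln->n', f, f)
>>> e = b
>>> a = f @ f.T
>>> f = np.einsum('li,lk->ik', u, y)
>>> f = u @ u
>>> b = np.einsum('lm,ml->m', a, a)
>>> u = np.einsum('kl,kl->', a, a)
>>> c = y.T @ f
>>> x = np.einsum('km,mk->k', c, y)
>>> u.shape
()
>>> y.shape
(7, 23)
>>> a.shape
(11, 11)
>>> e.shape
()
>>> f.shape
(7, 7)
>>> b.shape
(11,)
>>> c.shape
(23, 7)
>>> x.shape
(23,)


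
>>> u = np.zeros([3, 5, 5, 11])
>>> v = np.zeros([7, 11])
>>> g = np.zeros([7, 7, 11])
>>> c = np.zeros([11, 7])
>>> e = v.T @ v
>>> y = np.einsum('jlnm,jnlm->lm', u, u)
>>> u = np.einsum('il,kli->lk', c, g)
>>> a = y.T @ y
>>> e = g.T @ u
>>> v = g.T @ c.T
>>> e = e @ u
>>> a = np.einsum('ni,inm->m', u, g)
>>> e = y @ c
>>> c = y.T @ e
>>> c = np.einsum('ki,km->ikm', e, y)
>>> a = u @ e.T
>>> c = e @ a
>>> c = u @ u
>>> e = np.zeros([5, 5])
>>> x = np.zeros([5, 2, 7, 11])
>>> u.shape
(7, 7)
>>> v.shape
(11, 7, 11)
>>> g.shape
(7, 7, 11)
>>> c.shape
(7, 7)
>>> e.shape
(5, 5)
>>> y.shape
(5, 11)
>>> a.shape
(7, 5)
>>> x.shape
(5, 2, 7, 11)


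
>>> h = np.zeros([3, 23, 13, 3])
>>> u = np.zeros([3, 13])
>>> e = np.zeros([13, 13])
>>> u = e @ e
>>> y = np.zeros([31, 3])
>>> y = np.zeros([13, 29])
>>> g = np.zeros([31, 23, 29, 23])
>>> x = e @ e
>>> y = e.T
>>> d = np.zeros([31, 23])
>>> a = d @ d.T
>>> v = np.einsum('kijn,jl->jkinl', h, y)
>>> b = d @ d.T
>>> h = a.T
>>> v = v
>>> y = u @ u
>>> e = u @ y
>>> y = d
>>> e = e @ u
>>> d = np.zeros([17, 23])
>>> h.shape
(31, 31)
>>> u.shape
(13, 13)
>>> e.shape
(13, 13)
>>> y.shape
(31, 23)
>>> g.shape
(31, 23, 29, 23)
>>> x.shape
(13, 13)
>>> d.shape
(17, 23)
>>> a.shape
(31, 31)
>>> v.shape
(13, 3, 23, 3, 13)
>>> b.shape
(31, 31)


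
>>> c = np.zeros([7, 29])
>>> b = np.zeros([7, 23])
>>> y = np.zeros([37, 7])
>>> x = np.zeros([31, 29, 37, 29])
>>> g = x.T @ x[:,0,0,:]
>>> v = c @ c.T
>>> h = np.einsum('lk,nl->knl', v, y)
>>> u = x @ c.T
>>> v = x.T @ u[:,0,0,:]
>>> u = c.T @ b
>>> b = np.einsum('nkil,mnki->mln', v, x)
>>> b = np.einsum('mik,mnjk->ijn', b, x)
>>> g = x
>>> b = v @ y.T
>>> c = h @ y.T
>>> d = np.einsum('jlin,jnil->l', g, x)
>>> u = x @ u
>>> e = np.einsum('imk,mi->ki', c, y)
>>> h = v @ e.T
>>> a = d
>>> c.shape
(7, 37, 37)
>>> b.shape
(29, 37, 29, 37)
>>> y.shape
(37, 7)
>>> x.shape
(31, 29, 37, 29)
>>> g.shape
(31, 29, 37, 29)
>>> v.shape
(29, 37, 29, 7)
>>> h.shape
(29, 37, 29, 37)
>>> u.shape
(31, 29, 37, 23)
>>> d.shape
(29,)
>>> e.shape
(37, 7)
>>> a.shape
(29,)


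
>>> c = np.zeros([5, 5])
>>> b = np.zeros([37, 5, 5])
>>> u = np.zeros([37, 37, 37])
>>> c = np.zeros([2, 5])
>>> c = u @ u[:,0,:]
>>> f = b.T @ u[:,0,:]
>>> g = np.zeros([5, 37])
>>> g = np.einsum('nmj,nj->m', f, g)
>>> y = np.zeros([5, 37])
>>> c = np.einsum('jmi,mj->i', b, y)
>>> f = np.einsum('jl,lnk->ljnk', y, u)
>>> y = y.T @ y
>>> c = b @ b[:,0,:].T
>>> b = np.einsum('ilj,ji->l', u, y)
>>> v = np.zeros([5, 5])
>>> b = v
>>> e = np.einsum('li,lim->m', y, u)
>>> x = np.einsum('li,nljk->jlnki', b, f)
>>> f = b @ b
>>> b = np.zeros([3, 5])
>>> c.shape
(37, 5, 37)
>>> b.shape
(3, 5)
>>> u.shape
(37, 37, 37)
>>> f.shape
(5, 5)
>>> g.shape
(5,)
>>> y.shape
(37, 37)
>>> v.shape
(5, 5)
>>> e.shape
(37,)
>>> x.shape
(37, 5, 37, 37, 5)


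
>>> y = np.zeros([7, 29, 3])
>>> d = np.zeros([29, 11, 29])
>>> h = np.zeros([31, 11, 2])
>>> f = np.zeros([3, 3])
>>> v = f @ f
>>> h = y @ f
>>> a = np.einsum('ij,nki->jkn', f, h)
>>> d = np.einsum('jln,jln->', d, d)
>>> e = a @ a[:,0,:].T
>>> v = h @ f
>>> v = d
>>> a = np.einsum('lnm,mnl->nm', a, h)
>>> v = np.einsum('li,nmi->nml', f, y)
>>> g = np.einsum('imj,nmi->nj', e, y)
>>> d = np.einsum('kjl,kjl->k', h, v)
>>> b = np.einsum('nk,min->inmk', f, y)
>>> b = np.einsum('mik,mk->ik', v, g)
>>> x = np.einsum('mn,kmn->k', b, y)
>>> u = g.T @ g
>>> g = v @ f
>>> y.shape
(7, 29, 3)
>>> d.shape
(7,)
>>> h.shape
(7, 29, 3)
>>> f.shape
(3, 3)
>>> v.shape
(7, 29, 3)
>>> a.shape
(29, 7)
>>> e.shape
(3, 29, 3)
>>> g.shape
(7, 29, 3)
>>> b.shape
(29, 3)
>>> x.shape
(7,)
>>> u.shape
(3, 3)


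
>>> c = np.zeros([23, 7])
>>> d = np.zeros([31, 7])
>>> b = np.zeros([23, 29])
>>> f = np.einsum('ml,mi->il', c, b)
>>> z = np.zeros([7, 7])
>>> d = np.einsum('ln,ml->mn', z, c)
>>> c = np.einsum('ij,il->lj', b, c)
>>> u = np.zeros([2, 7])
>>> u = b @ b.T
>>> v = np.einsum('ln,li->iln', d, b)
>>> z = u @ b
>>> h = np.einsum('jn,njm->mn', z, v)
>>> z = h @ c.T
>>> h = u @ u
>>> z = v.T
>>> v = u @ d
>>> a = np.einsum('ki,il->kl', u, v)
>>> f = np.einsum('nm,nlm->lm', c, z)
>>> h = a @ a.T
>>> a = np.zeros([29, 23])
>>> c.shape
(7, 29)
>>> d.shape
(23, 7)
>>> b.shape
(23, 29)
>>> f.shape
(23, 29)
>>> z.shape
(7, 23, 29)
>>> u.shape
(23, 23)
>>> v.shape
(23, 7)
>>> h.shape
(23, 23)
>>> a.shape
(29, 23)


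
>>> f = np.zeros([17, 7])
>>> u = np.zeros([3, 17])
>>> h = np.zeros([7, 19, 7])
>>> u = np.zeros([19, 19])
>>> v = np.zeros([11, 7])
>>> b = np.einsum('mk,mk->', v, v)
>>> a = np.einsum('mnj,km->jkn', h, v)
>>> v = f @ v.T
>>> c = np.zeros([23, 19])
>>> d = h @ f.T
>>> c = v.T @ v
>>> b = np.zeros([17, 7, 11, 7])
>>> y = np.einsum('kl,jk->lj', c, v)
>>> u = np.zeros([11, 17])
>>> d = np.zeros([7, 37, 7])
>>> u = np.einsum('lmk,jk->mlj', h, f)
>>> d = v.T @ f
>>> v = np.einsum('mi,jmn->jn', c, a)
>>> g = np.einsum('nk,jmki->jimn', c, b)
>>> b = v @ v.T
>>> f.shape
(17, 7)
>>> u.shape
(19, 7, 17)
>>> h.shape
(7, 19, 7)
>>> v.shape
(7, 19)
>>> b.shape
(7, 7)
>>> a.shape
(7, 11, 19)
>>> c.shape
(11, 11)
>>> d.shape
(11, 7)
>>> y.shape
(11, 17)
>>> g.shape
(17, 7, 7, 11)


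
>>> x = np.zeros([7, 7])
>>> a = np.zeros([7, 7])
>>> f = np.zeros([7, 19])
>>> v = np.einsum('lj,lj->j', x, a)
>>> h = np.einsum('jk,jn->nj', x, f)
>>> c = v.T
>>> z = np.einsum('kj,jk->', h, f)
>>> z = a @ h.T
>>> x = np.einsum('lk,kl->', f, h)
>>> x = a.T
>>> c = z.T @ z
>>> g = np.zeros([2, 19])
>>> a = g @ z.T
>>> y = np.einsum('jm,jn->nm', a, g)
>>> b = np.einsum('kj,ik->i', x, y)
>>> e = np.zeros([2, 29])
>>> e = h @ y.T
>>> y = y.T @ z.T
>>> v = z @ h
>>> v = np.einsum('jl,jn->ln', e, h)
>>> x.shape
(7, 7)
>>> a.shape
(2, 7)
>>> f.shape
(7, 19)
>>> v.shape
(19, 7)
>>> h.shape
(19, 7)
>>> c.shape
(19, 19)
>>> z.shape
(7, 19)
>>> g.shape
(2, 19)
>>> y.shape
(7, 7)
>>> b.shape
(19,)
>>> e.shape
(19, 19)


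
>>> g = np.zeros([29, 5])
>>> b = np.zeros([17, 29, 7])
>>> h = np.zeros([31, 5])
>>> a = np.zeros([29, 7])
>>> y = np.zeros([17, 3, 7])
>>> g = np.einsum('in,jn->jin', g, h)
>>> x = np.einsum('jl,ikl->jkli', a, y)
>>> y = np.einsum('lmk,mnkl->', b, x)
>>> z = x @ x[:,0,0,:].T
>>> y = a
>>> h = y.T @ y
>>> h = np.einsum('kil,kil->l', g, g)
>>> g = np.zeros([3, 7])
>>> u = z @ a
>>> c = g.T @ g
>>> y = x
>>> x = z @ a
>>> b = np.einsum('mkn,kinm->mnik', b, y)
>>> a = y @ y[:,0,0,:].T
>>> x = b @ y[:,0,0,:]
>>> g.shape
(3, 7)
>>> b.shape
(17, 7, 3, 29)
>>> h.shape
(5,)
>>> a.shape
(29, 3, 7, 29)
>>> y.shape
(29, 3, 7, 17)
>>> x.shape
(17, 7, 3, 17)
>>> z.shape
(29, 3, 7, 29)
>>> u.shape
(29, 3, 7, 7)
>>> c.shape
(7, 7)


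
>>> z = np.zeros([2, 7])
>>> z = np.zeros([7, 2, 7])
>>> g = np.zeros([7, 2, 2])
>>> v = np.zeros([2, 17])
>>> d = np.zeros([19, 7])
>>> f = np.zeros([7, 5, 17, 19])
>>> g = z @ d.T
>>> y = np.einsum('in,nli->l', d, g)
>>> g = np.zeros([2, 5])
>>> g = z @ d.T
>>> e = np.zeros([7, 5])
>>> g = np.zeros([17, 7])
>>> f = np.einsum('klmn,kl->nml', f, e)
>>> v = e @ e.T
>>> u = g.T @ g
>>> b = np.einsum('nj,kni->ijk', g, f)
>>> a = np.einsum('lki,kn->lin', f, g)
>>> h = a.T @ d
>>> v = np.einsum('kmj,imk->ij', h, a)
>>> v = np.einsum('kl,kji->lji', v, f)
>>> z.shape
(7, 2, 7)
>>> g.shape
(17, 7)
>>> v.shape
(7, 17, 5)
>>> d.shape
(19, 7)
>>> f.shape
(19, 17, 5)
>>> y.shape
(2,)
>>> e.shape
(7, 5)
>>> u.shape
(7, 7)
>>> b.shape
(5, 7, 19)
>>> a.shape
(19, 5, 7)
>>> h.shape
(7, 5, 7)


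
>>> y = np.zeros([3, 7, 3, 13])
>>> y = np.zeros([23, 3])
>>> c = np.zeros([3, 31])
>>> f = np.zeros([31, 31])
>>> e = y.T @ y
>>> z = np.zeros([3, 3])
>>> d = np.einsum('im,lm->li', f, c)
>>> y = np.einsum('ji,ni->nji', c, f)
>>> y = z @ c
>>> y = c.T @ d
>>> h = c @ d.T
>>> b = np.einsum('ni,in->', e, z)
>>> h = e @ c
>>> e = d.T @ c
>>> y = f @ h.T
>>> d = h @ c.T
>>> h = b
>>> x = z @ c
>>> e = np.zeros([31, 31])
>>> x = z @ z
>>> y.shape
(31, 3)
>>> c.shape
(3, 31)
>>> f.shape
(31, 31)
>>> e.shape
(31, 31)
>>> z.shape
(3, 3)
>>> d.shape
(3, 3)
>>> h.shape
()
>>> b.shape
()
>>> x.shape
(3, 3)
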